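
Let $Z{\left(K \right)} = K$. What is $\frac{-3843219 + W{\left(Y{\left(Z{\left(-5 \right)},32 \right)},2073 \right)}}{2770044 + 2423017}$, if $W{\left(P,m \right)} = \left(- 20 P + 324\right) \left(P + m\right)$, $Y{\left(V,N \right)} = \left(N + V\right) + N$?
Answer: $- \frac{5668211}{5193061} \approx -1.0915$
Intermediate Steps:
$Y{\left(V,N \right)} = V + 2 N$
$W{\left(P,m \right)} = \left(324 - 20 P\right) \left(P + m\right)$
$\frac{-3843219 + W{\left(Y{\left(Z{\left(-5 \right)},32 \right)},2073 \right)}}{2770044 + 2423017} = \frac{-3843219 + \left(- 20 \left(-5 + 2 \cdot 32\right)^{2} + 324 \left(-5 + 2 \cdot 32\right) + 324 \cdot 2073 - 20 \left(-5 + 2 \cdot 32\right) 2073\right)}{2770044 + 2423017} = \frac{-3843219 + \left(- 20 \left(-5 + 64\right)^{2} + 324 \left(-5 + 64\right) + 671652 - 20 \left(-5 + 64\right) 2073\right)}{5193061} = \left(-3843219 + \left(- 20 \cdot 59^{2} + 324 \cdot 59 + 671652 - 1180 \cdot 2073\right)\right) \frac{1}{5193061} = \left(-3843219 + \left(\left(-20\right) 3481 + 19116 + 671652 - 2446140\right)\right) \frac{1}{5193061} = \left(-3843219 + \left(-69620 + 19116 + 671652 - 2446140\right)\right) \frac{1}{5193061} = \left(-3843219 - 1824992\right) \frac{1}{5193061} = \left(-5668211\right) \frac{1}{5193061} = - \frac{5668211}{5193061}$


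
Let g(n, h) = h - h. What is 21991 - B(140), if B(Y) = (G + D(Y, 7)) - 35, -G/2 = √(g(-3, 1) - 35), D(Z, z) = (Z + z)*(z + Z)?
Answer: 417 + 2*I*√35 ≈ 417.0 + 11.832*I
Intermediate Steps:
g(n, h) = 0
D(Z, z) = (Z + z)² (D(Z, z) = (Z + z)*(Z + z) = (Z + z)²)
G = -2*I*√35 (G = -2*√(0 - 35) = -2*I*√35 ≈ -11.832*I)
B(Y) = -35 + (7 + Y)² - 2*I*√35 (B(Y) = (-2*I*√35 + (Y + 7)²) - 35 = (-2*I*√35 + (7 + Y)²) - 35 = ((7 + Y)² - 2*I*√35) - 35 = -35 + (7 + Y)² - 2*I*√35)
21991 - B(140) = 21991 - (-35 + (7 + 140)² - 2*I*√35) = 21991 - (-35 + 147² - 2*I*√35) = 21991 - (-35 + 21609 - 2*I*√35) = 21991 - (21574 - 2*I*√35) = 21991 + (-21574 + 2*I*√35) = 417 + 2*I*√35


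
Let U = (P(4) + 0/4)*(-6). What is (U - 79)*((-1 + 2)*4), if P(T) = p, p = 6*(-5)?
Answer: 404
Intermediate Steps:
p = -30
P(T) = -30
U = 180 (U = (-30 + 0/4)*(-6) = (-30 + 0*(1/4))*(-6) = (-30 + 0)*(-6) = -30*(-6) = 180)
(U - 79)*((-1 + 2)*4) = (180 - 79)*((-1 + 2)*4) = 101*(1*4) = 101*4 = 404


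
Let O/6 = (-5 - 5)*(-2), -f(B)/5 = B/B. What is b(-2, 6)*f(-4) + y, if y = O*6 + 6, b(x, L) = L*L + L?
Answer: 516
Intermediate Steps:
b(x, L) = L + L**2 (b(x, L) = L**2 + L = L + L**2)
f(B) = -5 (f(B) = -5*B/B = -5*1 = -5)
O = 120 (O = 6*((-5 - 5)*(-2)) = 6*(-10*(-2)) = 6*20 = 120)
y = 726 (y = 120*6 + 6 = 720 + 6 = 726)
b(-2, 6)*f(-4) + y = (6*(1 + 6))*(-5) + 726 = (6*7)*(-5) + 726 = 42*(-5) + 726 = -210 + 726 = 516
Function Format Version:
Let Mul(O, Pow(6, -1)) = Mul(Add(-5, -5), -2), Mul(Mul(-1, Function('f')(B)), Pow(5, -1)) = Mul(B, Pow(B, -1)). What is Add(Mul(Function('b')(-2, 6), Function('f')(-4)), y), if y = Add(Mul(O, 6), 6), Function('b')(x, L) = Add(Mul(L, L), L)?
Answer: 516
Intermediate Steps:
Function('b')(x, L) = Add(L, Pow(L, 2)) (Function('b')(x, L) = Add(Pow(L, 2), L) = Add(L, Pow(L, 2)))
Function('f')(B) = -5 (Function('f')(B) = Mul(-5, Mul(B, Pow(B, -1))) = Mul(-5, 1) = -5)
O = 120 (O = Mul(6, Mul(Add(-5, -5), -2)) = Mul(6, Mul(-10, -2)) = Mul(6, 20) = 120)
y = 726 (y = Add(Mul(120, 6), 6) = Add(720, 6) = 726)
Add(Mul(Function('b')(-2, 6), Function('f')(-4)), y) = Add(Mul(Mul(6, Add(1, 6)), -5), 726) = Add(Mul(Mul(6, 7), -5), 726) = Add(Mul(42, -5), 726) = Add(-210, 726) = 516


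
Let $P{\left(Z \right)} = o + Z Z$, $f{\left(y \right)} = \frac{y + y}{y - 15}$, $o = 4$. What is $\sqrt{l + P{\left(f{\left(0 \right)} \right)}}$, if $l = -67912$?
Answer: $2 i \sqrt{16977} \approx 260.59 i$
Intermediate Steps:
$f{\left(y \right)} = \frac{2 y}{-15 + y}$
$P{\left(Z \right)} = 4 + Z^{2}$ ($P{\left(Z \right)} = 4 + Z Z = 4 + Z^{2}$)
$\sqrt{l + P{\left(f{\left(0 \right)} \right)}} = \sqrt{-67912 + \left(4 + \left(2 \cdot 0 \frac{1}{-15 + 0}\right)^{2}\right)} = \sqrt{-67912 + \left(4 + \left(2 \cdot 0 \frac{1}{-15}\right)^{2}\right)} = \sqrt{-67912 + \left(4 + \left(2 \cdot 0 \left(- \frac{1}{15}\right)\right)^{2}\right)} = \sqrt{-67912 + \left(4 + 0^{2}\right)} = \sqrt{-67912 + \left(4 + 0\right)} = \sqrt{-67912 + 4} = \sqrt{-67908} = 2 i \sqrt{16977}$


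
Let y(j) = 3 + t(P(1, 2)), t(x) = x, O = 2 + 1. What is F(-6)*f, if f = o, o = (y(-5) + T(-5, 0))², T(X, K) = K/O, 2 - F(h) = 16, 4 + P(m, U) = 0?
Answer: -14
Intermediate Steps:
P(m, U) = -4 (P(m, U) = -4 + 0 = -4)
O = 3
F(h) = -14 (F(h) = 2 - 1*16 = 2 - 16 = -14)
y(j) = -1 (y(j) = 3 - 4 = -1)
T(X, K) = K/3
o = 1 (o = (-1 + (⅓)*0)² = (-1 + 0)² = (-1)² = 1)
f = 1
F(-6)*f = -14*1 = -14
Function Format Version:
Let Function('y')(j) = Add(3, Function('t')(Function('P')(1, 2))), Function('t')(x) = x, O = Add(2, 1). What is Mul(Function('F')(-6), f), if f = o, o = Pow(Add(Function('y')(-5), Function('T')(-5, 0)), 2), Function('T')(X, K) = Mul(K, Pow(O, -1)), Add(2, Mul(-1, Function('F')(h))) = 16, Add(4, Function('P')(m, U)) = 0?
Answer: -14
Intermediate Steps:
Function('P')(m, U) = -4 (Function('P')(m, U) = Add(-4, 0) = -4)
O = 3
Function('F')(h) = -14 (Function('F')(h) = Add(2, Mul(-1, 16)) = Add(2, -16) = -14)
Function('y')(j) = -1 (Function('y')(j) = Add(3, -4) = -1)
Function('T')(X, K) = Mul(Rational(1, 3), K) (Function('T')(X, K) = Mul(K, Pow(3, -1)) = Mul(K, Rational(1, 3)) = Mul(Rational(1, 3), K))
o = 1 (o = Pow(Add(-1, Mul(Rational(1, 3), 0)), 2) = Pow(Add(-1, 0), 2) = Pow(-1, 2) = 1)
f = 1
Mul(Function('F')(-6), f) = Mul(-14, 1) = -14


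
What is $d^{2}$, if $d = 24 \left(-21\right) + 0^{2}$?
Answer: $254016$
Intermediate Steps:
$d = -504$ ($d = -504 + 0 = -504$)
$d^{2} = \left(-504\right)^{2} = 254016$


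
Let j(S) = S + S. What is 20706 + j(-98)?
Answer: 20510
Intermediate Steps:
j(S) = 2*S
20706 + j(-98) = 20706 + 2*(-98) = 20706 - 196 = 20510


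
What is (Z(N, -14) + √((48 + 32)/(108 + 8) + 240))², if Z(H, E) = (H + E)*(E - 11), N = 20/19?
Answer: 1099372280/10469 + 24600*√50605/551 ≈ 1.1506e+5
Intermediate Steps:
N = 20/19 (N = 20*(1/19) = 20/19 ≈ 1.0526)
Z(H, E) = (-11 + E)*(E + H) (Z(H, E) = (E + H)*(-11 + E) = (-11 + E)*(E + H))
(Z(N, -14) + √((48 + 32)/(108 + 8) + 240))² = (((-14)² - 11*(-14) - 11*20/19 - 14*20/19) + √((48 + 32)/(108 + 8) + 240))² = ((196 + 154 - 220/19 - 280/19) + √(80/116 + 240))² = (6150/19 + √(80*(1/116) + 240))² = (6150/19 + √(20/29 + 240))² = (6150/19 + √(6980/29))² = (6150/19 + 2*√50605/29)²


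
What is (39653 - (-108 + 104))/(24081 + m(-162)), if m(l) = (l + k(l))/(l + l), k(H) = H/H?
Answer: 12848868/7802405 ≈ 1.6468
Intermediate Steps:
k(H) = 1
m(l) = (1 + l)/(2*l) (m(l) = (l + 1)/(l + l) = (1 + l)/((2*l)) = (1 + l)*(1/(2*l)) = (1 + l)/(2*l))
(39653 - (-108 + 104))/(24081 + m(-162)) = (39653 - (-108 + 104))/(24081 + (½)*(1 - 162)/(-162)) = (39653 - 1*(-4))/(24081 + (½)*(-1/162)*(-161)) = (39653 + 4)/(24081 + 161/324) = 39657/(7802405/324) = 39657*(324/7802405) = 12848868/7802405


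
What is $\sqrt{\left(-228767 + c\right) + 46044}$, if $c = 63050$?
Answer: $3 i \sqrt{13297} \approx 345.94 i$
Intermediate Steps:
$\sqrt{\left(-228767 + c\right) + 46044} = \sqrt{\left(-228767 + 63050\right) + 46044} = \sqrt{-165717 + 46044} = \sqrt{-119673} = 3 i \sqrt{13297}$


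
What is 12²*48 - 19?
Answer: 6893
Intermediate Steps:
12²*48 - 19 = 144*48 - 19 = 6912 - 19 = 6893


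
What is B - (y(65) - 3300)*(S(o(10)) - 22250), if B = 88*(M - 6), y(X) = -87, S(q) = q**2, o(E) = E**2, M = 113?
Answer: -41481334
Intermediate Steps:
B = 9416 (B = 88*(113 - 6) = 88*107 = 9416)
B - (y(65) - 3300)*(S(o(10)) - 22250) = 9416 - (-87 - 3300)*((10**2)**2 - 22250) = 9416 - (-3387)*(100**2 - 22250) = 9416 - (-3387)*(10000 - 22250) = 9416 - (-3387)*(-12250) = 9416 - 1*41490750 = 9416 - 41490750 = -41481334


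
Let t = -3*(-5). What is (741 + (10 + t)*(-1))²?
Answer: 512656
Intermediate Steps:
t = 15
(741 + (10 + t)*(-1))² = (741 + (10 + 15)*(-1))² = (741 + 25*(-1))² = (741 - 25)² = 716² = 512656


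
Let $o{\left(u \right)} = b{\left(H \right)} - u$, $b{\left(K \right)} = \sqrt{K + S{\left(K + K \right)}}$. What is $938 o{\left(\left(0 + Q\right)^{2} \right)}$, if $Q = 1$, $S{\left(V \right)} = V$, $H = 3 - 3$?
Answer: $-938$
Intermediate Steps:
$H = 0$ ($H = 3 - 3 = 0$)
$b{\left(K \right)} = \sqrt{3} \sqrt{K}$ ($b{\left(K \right)} = \sqrt{K + \left(K + K\right)} = \sqrt{K + 2 K} = \sqrt{3 K} = \sqrt{3} \sqrt{K}$)
$o{\left(u \right)} = - u$ ($o{\left(u \right)} = \sqrt{3} \sqrt{0} - u = \sqrt{3} \cdot 0 - u = 0 - u = - u$)
$938 o{\left(\left(0 + Q\right)^{2} \right)} = 938 \left(- \left(0 + 1\right)^{2}\right) = 938 \left(- 1^{2}\right) = 938 \left(\left(-1\right) 1\right) = 938 \left(-1\right) = -938$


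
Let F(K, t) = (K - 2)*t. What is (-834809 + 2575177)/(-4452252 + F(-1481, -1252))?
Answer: -108773/162221 ≈ -0.67052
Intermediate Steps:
F(K, t) = t*(-2 + K) (F(K, t) = (-2 + K)*t = t*(-2 + K))
(-834809 + 2575177)/(-4452252 + F(-1481, -1252)) = (-834809 + 2575177)/(-4452252 - 1252*(-2 - 1481)) = 1740368/(-4452252 - 1252*(-1483)) = 1740368/(-4452252 + 1856716) = 1740368/(-2595536) = 1740368*(-1/2595536) = -108773/162221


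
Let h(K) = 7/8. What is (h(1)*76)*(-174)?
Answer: -11571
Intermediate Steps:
h(K) = 7/8 (h(K) = 7*(1/8) = 7/8)
(h(1)*76)*(-174) = ((7/8)*76)*(-174) = (133/2)*(-174) = -11571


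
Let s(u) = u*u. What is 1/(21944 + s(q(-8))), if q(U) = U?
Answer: 1/22008 ≈ 4.5438e-5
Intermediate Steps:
s(u) = u²
1/(21944 + s(q(-8))) = 1/(21944 + (-8)²) = 1/(21944 + 64) = 1/22008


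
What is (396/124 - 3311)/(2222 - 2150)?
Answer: -51271/1116 ≈ -45.942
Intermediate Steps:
(396/124 - 3311)/(2222 - 2150) = (396*(1/124) - 3311)/72 = (99/31 - 3311)*(1/72) = -102542/31*1/72 = -51271/1116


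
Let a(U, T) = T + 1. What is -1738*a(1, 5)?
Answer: -10428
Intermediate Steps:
a(U, T) = 1 + T
-1738*a(1, 5) = -1738*(1 + 5) = -1738*6 = -10428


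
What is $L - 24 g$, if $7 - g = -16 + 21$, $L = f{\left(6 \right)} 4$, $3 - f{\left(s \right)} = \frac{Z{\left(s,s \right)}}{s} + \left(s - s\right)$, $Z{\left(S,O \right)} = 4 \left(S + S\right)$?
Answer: $-68$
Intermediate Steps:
$Z{\left(S,O \right)} = 8 S$ ($Z{\left(S,O \right)} = 4 \cdot 2 S = 8 S$)
$f{\left(s \right)} = -5$ ($f{\left(s \right)} = 3 - \left(\frac{8 s}{s} + \left(s - s\right)\right) = 3 - \left(8 + 0\right) = 3 - 8 = -5$)
$L = -20$ ($L = \left(-5\right) 4 = -20$)
$g = 2$ ($g = 7 - \left(-16 + 21\right) = 7 - 5 = 2$)
$L - 24 g = -20 - 48 = -68$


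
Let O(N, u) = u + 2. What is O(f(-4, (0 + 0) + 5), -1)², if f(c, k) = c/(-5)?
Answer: 1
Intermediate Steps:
f(c, k) = -c/5 (f(c, k) = c*(-⅕) = -c/5)
O(N, u) = 2 + u
O(f(-4, (0 + 0) + 5), -1)² = (2 - 1)² = 1² = 1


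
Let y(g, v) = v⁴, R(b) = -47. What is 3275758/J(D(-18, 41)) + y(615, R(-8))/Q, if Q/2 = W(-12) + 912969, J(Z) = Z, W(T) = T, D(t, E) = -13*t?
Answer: 997065706361/71210646 ≈ 14002.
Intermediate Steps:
Q = 1825914 (Q = 2*(-12 + 912969) = 2*912957 = 1825914)
3275758/J(D(-18, 41)) + y(615, R(-8))/Q = 3275758/((-13*(-18))) + (-47)⁴/1825914 = 3275758/234 + 4879681*(1/1825914) = 3275758*(1/234) + 4879681/1825914 = 1637879/117 + 4879681/1825914 = 997065706361/71210646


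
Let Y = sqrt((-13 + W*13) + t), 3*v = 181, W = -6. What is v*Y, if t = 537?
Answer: 181*sqrt(446)/3 ≈ 1274.2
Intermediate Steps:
v = 181/3 (v = (1/3)*181 = 181/3 ≈ 60.333)
Y = sqrt(446) (Y = sqrt((-13 - 6*13) + 537) = sqrt((-13 - 78) + 537) = sqrt(-91 + 537) = sqrt(446) ≈ 21.119)
v*Y = 181*sqrt(446)/3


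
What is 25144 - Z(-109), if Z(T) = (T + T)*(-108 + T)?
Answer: -22162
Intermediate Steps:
Z(T) = 2*T*(-108 + T) (Z(T) = (2*T)*(-108 + T) = 2*T*(-108 + T))
25144 - Z(-109) = 25144 - 2*(-109)*(-108 - 109) = 25144 - 2*(-109)*(-217) = 25144 - 1*47306 = 25144 - 47306 = -22162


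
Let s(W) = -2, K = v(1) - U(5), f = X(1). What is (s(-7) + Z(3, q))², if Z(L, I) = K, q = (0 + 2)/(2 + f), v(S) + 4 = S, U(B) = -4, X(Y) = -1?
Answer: 1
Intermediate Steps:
f = -1
v(S) = -4 + S
q = 2 (q = (0 + 2)/(2 - 1) = 2/1 = 2*1 = 2)
K = 1 (K = (-4 + 1) - 1*(-4) = -3 + 4 = 1)
Z(L, I) = 1
(s(-7) + Z(3, q))² = (-2 + 1)² = (-1)² = 1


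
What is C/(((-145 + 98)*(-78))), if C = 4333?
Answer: 4333/3666 ≈ 1.1819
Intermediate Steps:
C/(((-145 + 98)*(-78))) = 4333/(((-145 + 98)*(-78))) = 4333/((-47*(-78))) = 4333/3666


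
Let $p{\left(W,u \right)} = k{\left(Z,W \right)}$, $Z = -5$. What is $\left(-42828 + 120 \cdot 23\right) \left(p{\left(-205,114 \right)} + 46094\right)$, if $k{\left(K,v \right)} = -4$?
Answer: $-1846734120$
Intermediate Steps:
$p{\left(W,u \right)} = -4$
$\left(-42828 + 120 \cdot 23\right) \left(p{\left(-205,114 \right)} + 46094\right) = \left(-42828 + 120 \cdot 23\right) \left(-4 + 46094\right) = \left(-42828 + 2760\right) 46090 = \left(-40068\right) 46090 = -1846734120$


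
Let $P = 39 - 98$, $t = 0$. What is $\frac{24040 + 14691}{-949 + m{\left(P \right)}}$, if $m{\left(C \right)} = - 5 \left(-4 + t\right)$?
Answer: $- \frac{38731}{929} \approx -41.691$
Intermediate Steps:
$P = -59$ ($P = 39 - 98 = -59$)
$m{\left(C \right)} = 20$ ($m{\left(C \right)} = - 5 \left(-4 + 0\right) = \left(-5\right) \left(-4\right) = 20$)
$\frac{24040 + 14691}{-949 + m{\left(P \right)}} = \frac{24040 + 14691}{-949 + 20} = \frac{38731}{-929} = 38731 \left(- \frac{1}{929}\right) = - \frac{38731}{929}$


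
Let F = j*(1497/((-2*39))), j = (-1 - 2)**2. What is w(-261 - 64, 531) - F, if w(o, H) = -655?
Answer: -12539/26 ≈ -482.27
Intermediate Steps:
j = 9 (j = (-3)**2 = 9)
F = -4491/26 (F = 9*(1497/((-2*39))) = 9*(1497/(-78)) = 9*(1497*(-1/78)) = 9*(-499/26) = -4491/26 ≈ -172.73)
w(-261 - 64, 531) - F = -655 - 1*(-4491/26) = -655 + 4491/26 = -12539/26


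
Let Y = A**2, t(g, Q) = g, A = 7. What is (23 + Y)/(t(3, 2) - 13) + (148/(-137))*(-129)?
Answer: 90528/685 ≈ 132.16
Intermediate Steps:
Y = 49 (Y = 7**2 = 49)
(23 + Y)/(t(3, 2) - 13) + (148/(-137))*(-129) = (23 + 49)/(3 - 13) + (148/(-137))*(-129) = 72/(-10) + (148*(-1/137))*(-129) = 72*(-1/10) - 148/137*(-129) = -36/5 + 19092/137 = 90528/685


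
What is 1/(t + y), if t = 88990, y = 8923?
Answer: 1/97913 ≈ 1.0213e-5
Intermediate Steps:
1/(t + y) = 1/(88990 + 8923) = 1/97913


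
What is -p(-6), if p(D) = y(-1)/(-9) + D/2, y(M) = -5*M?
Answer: 32/9 ≈ 3.5556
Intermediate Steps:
p(D) = -5/9 + D/2 (p(D) = -5*(-1)/(-9) + D/2 = 5*(-1/9) + D*(1/2) = -5/9 + D/2)
-p(-6) = -(-5/9 + (1/2)*(-6)) = -(-5/9 - 3) = -1*(-32/9) = 32/9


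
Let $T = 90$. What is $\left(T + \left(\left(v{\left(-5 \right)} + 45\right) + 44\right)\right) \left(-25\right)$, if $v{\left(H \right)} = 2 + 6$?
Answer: $-4675$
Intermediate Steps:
$v{\left(H \right)} = 8$
$\left(T + \left(\left(v{\left(-5 \right)} + 45\right) + 44\right)\right) \left(-25\right) = \left(90 + \left(\left(8 + 45\right) + 44\right)\right) \left(-25\right) = \left(90 + \left(53 + 44\right)\right) \left(-25\right) = \left(90 + 97\right) \left(-25\right) = 187 \left(-25\right) = -4675$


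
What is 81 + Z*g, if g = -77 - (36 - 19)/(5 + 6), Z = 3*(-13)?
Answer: 34587/11 ≈ 3144.3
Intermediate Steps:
Z = -39
g = -864/11 (g = -77 - 17/11 = -864/11 ≈ -78.545)
81 + Z*g = 81 - 39*(-864/11) = 81 + 33696/11 = 34587/11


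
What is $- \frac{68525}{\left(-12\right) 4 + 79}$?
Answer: $- \frac{68525}{31} \approx -2210.5$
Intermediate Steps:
$- \frac{68525}{\left(-12\right) 4 + 79} = - \frac{68525}{-48 + 79} = - \frac{68525}{31}$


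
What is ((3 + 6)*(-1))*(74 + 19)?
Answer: -837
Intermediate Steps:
((3 + 6)*(-1))*(74 + 19) = (9*(-1))*93 = -9*93 = -837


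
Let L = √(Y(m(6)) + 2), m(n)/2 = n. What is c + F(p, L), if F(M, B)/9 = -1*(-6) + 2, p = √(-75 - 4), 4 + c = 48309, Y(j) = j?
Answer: 48377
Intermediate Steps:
m(n) = 2*n
c = 48305 (c = -4 + 48309 = 48305)
p = I*√79 (p = √(-79) = I*√79 ≈ 8.8882*I)
L = √14 (L = √(2*6 + 2) = √(12 + 2) = √14 ≈ 3.7417)
F(M, B) = 72 (F(M, B) = 9*(-1*(-6) + 2) = 9*(6 + 2) = 9*8 = 72)
c + F(p, L) = 48305 + 72 = 48377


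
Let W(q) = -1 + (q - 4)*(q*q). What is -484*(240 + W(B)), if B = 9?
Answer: -311696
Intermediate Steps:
W(q) = -1 + q²*(-4 + q) (W(q) = -1 + (-4 + q)*q² = -1 + q²*(-4 + q))
-484*(240 + W(B)) = -484*(240 + (-1 + 9³ - 4*9²)) = -484*(240 + (-1 + 729 - 4*81)) = -484*(240 + (-1 + 729 - 324)) = -484*(240 + 404) = -484*644 = -311696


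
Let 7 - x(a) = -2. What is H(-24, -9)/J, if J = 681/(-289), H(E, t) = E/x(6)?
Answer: 2312/2043 ≈ 1.1317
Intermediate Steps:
x(a) = 9 (x(a) = 7 - 1*(-2) = 7 + 2 = 9)
H(E, t) = E/9
J = -681/289 (J = 681*(-1/289) = -681/289 ≈ -2.3564)
H(-24, -9)/J = ((⅑)*(-24))/(-681/289) = -8/3*(-289/681) = 2312/2043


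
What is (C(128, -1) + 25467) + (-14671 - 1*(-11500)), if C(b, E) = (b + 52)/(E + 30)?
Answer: 646764/29 ≈ 22302.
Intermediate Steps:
C(b, E) = (52 + b)/(30 + E)
(C(128, -1) + 25467) + (-14671 - 1*(-11500)) = ((52 + 128)/(30 - 1) + 25467) + (-14671 - 1*(-11500)) = (180/29 + 25467) + (-14671 + 11500) = ((1/29)*180 + 25467) - 3171 = (180/29 + 25467) - 3171 = 738723/29 - 3171 = 646764/29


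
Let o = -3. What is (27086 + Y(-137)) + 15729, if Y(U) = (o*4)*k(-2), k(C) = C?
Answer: 42839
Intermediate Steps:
Y(U) = 24 (Y(U) = -3*4*(-2) = -12*(-2) = 24)
(27086 + Y(-137)) + 15729 = (27086 + 24) + 15729 = 27110 + 15729 = 42839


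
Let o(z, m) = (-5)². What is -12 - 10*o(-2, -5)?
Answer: -262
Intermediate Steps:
o(z, m) = 25
-12 - 10*o(-2, -5) = -12 - 10*25 = -12 - 250 = -262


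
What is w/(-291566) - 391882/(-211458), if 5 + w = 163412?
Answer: 39852874903/30826981614 ≈ 1.2928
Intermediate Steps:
w = 163407 (w = -5 + 163412 = 163407)
w/(-291566) - 391882/(-211458) = 163407/(-291566) - 391882/(-211458) = 163407*(-1/291566) - 391882*(-1/211458) = -163407/291566 + 195941/105729 = 39852874903/30826981614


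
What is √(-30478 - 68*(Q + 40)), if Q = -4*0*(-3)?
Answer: I*√33198 ≈ 182.2*I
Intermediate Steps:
Q = 0 (Q = 0*(-3) = 0)
√(-30478 - 68*(Q + 40)) = √(-30478 - 68*(0 + 40)) = √(-30478 - 68*40) = √(-30478 - 2720) = √(-33198) = I*√33198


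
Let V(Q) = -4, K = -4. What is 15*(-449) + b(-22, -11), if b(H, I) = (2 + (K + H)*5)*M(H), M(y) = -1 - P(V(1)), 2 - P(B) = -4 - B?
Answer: -6351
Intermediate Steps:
P(B) = 6 + B (P(B) = 2 - (-4 - B) = 2 + (4 + B) = 6 + B)
M(y) = -3 (M(y) = -1 - (6 - 4) = -1 - 1*2 = -1 - 2 = -3)
b(H, I) = 54 - 15*H (b(H, I) = (2 + (-4 + H)*5)*(-3) = (2 + (-20 + 5*H))*(-3) = (-18 + 5*H)*(-3) = 54 - 15*H)
15*(-449) + b(-22, -11) = 15*(-449) + (54 - 15*(-22)) = -6735 + (54 + 330) = -6735 + 384 = -6351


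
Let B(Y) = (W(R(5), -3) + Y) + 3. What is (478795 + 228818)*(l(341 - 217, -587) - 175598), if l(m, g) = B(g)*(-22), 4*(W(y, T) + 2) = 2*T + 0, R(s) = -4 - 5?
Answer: -115109529549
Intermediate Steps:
R(s) = -9
W(y, T) = -2 + T/2 (W(y, T) = -2 + (2*T + 0)/4 = -2 + (2*T)/4 = -2 + T/2)
B(Y) = -½ + Y (B(Y) = ((-2 + (½)*(-3)) + Y) + 3 = ((-2 - 3/2) + Y) + 3 = (-7/2 + Y) + 3 = -½ + Y)
l(m, g) = 11 - 22*g (l(m, g) = (-½ + g)*(-22) = 11 - 22*g)
(478795 + 228818)*(l(341 - 217, -587) - 175598) = (478795 + 228818)*((11 - 22*(-587)) - 175598) = 707613*((11 + 12914) - 175598) = 707613*(12925 - 175598) = 707613*(-162673) = -115109529549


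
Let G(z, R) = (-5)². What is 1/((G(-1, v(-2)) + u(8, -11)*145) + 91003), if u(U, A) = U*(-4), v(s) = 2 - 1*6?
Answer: 1/86388 ≈ 1.1576e-5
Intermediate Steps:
v(s) = -4 (v(s) = 2 - 6 = -4)
u(U, A) = -4*U
G(z, R) = 25
1/((G(-1, v(-2)) + u(8, -11)*145) + 91003) = 1/((25 - 4*8*145) + 91003) = 1/((25 - 32*145) + 91003) = 1/((25 - 4640) + 91003) = 1/(-4615 + 91003) = 1/86388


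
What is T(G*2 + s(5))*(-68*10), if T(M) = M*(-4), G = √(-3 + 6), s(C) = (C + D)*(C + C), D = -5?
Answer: 5440*√3 ≈ 9422.4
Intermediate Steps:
s(C) = 2*C*(-5 + C) (s(C) = (C - 5)*(C + C) = (-5 + C)*(2*C) = 2*C*(-5 + C))
G = √3 ≈ 1.7320
T(M) = -4*M
T(G*2 + s(5))*(-68*10) = (-4*(√3*2 + 2*5*(-5 + 5)))*(-68*10) = -4*(2*√3 + 2*5*0)*(-680) = -4*(2*√3 + 0)*(-680) = -8*√3*(-680) = 5440*√3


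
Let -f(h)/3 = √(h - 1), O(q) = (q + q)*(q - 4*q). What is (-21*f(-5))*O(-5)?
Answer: -9450*I*√6 ≈ -23148.0*I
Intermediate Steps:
O(q) = -6*q² (O(q) = (2*q)*(-3*q) = -6*q²)
f(h) = -3*√(-1 + h) (f(h) = -3*√(h - 1) = -3*√(-1 + h))
(-21*f(-5))*O(-5) = (-(-63)*√(-1 - 5))*(-6*(-5)²) = (-(-63)*√(-6))*(-6*25) = -(-63)*I*√6*(-150) = (63*I*√6)*(-150) = -9450*I*√6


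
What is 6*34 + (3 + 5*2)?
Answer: 217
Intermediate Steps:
6*34 + (3 + 5*2) = 204 + (3 + 10) = 204 + 13 = 217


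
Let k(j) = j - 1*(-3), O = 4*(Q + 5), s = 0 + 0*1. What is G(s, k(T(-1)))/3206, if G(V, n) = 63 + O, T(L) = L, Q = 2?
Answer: 13/458 ≈ 0.028384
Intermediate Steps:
s = 0 (s = 0 + 0 = 0)
O = 28 (O = 4*(2 + 5) = 4*7 = 28)
k(j) = 3 + j (k(j) = j + 3 = 3 + j)
G(V, n) = 91 (G(V, n) = 63 + 28 = 91)
G(s, k(T(-1)))/3206 = 91/3206 = 91*(1/3206) = 13/458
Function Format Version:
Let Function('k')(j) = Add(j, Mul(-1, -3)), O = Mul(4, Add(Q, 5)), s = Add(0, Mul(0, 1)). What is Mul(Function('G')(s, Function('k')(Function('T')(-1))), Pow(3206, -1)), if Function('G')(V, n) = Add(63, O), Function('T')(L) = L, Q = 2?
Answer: Rational(13, 458) ≈ 0.028384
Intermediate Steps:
s = 0 (s = Add(0, 0) = 0)
O = 28 (O = Mul(4, Add(2, 5)) = Mul(4, 7) = 28)
Function('k')(j) = Add(3, j) (Function('k')(j) = Add(j, 3) = Add(3, j))
Function('G')(V, n) = 91 (Function('G')(V, n) = Add(63, 28) = 91)
Mul(Function('G')(s, Function('k')(Function('T')(-1))), Pow(3206, -1)) = Mul(91, Pow(3206, -1)) = Mul(91, Rational(1, 3206)) = Rational(13, 458)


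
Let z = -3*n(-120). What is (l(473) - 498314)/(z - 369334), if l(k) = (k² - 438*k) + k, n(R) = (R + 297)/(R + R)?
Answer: 2961760/2272811 ≈ 1.3031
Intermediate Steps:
n(R) = (297 + R)/(2*R) (n(R) = (297 + R)/((2*R)) = (297 + R)*(1/(2*R)) = (297 + R)/(2*R))
l(k) = k² - 437*k
z = 177/80 (z = -3*(297 - 120)/(2*(-120)) = -3*(-1)*177/(2*120) = -3*(-59/80) = 177/80 ≈ 2.2125)
(l(473) - 498314)/(z - 369334) = (473*(-437 + 473) - 498314)/(177/80 - 369334) = (473*36 - 498314)/(-29546543/80) = (17028 - 498314)*(-80/29546543) = -481286*(-80/29546543) = 2961760/2272811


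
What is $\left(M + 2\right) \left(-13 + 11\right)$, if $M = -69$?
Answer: $134$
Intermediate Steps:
$\left(M + 2\right) \left(-13 + 11\right) = \left(-69 + 2\right) \left(-13 + 11\right) = \left(-67\right) \left(-2\right) = 134$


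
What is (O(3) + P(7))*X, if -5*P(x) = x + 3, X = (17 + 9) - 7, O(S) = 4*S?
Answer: 190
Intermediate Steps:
X = 19 (X = 26 - 7 = 19)
P(x) = -⅗ - x/5 (P(x) = -(x + 3)/5 = -(3 + x)/5 = -⅗ - x/5)
(O(3) + P(7))*X = (4*3 + (-⅗ - ⅕*7))*19 = (12 + (-⅗ - 7/5))*19 = (12 - 2)*19 = 10*19 = 190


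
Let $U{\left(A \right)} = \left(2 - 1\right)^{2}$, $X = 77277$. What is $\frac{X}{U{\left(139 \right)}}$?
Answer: $77277$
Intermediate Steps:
$U{\left(A \right)} = 1$ ($U{\left(A \right)} = 1^{2} = 1$)
$\frac{X}{U{\left(139 \right)}} = \frac{77277}{1} = 77277 \cdot 1 = 77277$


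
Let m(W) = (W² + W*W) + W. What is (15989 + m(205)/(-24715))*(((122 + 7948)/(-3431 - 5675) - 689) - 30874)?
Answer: -11355530431234224/22505479 ≈ -5.0457e+8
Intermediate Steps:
m(W) = W + 2*W² (m(W) = (W² + W²) + W = 2*W² + W = W + 2*W²)
(15989 + m(205)/(-24715))*(((122 + 7948)/(-3431 - 5675) - 689) - 30874) = (15989 + (205*(1 + 2*205))/(-24715))*(((122 + 7948)/(-3431 - 5675) - 689) - 30874) = (15989 + (205*(1 + 410))*(-1/24715))*((8070/(-9106) - 689) - 30874) = (15989 + (205*411)*(-1/24715))*((8070*(-1/9106) - 689) - 30874) = (15989 + 84255*(-1/24715))*((-4035/4553 - 689) - 30874) = (15989 - 16851/4943)*(-3141052/4553 - 30874) = (79016776/4943)*(-143710374/4553) = -11355530431234224/22505479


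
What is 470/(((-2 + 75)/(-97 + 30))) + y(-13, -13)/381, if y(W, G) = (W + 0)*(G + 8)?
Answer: -11992945/27813 ≈ -431.20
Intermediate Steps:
y(W, G) = W*(8 + G)
470/(((-2 + 75)/(-97 + 30))) + y(-13, -13)/381 = 470/(((-2 + 75)/(-97 + 30))) - 13*(8 - 13)/381 = 470/((73/(-67))) - 13*(-5)*(1/381) = 470/((73*(-1/67))) + 65*(1/381) = 470/(-73/67) + 65/381 = 470*(-67/73) + 65/381 = -31490/73 + 65/381 = -11992945/27813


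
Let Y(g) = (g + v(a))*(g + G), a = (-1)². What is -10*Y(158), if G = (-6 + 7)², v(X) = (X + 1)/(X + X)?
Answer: -252810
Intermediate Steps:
a = 1
v(X) = (1 + X)/(2*X) (v(X) = (1 + X)/((2*X)) = (1 + X)*(1/(2*X)) = (1 + X)/(2*X))
G = 1 (G = 1² = 1)
Y(g) = (1 + g)² (Y(g) = (g + (½)*(1 + 1)/1)*(g + 1) = (g + (½)*1*2)*(1 + g) = (g + 1)*(1 + g) = (1 + g)*(1 + g) = (1 + g)²)
-10*Y(158) = -10*(1 + 158² + 2*158) = -10*(1 + 24964 + 316) = -10*25281 = -252810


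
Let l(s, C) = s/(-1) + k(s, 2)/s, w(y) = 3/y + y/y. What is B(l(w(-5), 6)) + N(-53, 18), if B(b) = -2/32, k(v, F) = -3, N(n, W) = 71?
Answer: 1135/16 ≈ 70.938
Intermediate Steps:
w(y) = 1 + 3/y (w(y) = 3/y + 1 = 1 + 3/y)
l(s, C) = -s - 3/s (l(s, C) = s/(-1) - 3/s = s*(-1) - 3/s = -s - 3/s)
B(b) = -1/16 (B(b) = -2*1/32 = -1/16)
B(l(w(-5), 6)) + N(-53, 18) = -1/16 + 71 = 1135/16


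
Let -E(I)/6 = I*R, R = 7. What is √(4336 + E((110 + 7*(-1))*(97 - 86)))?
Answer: 5*I*√1730 ≈ 207.97*I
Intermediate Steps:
E(I) = -42*I (E(I) = -6*I*7 = -42*I)
√(4336 + E((110 + 7*(-1))*(97 - 86))) = √(4336 - 42*(110 + 7*(-1))*(97 - 86)) = √(4336 - 42*(110 - 7)*11) = √(4336 - 4326*11) = √(4336 - 42*1133) = √(4336 - 47586) = √(-43250) = 5*I*√1730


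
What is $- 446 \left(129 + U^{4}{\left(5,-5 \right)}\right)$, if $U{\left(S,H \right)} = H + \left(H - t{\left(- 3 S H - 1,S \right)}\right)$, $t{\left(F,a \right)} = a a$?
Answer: $-669336284$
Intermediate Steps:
$t{\left(F,a \right)} = a^{2}$
$U{\left(S,H \right)} = - S^{2} + 2 H$ ($U{\left(S,H \right)} = H + \left(H - S^{2}\right) = - S^{2} + 2 H$)
$- 446 \left(129 + U^{4}{\left(5,-5 \right)}\right) = - 446 \left(129 + \left(- 5^{2} + 2 \left(-5\right)\right)^{4}\right) = - 446 \left(129 + \left(\left(-1\right) 25 - 10\right)^{4}\right) = - 446 \left(129 + \left(-25 - 10\right)^{4}\right) = - 446 \left(129 + \left(-35\right)^{4}\right) = - 446 \left(129 + 1500625\right) = \left(-446\right) 1500754 = -669336284$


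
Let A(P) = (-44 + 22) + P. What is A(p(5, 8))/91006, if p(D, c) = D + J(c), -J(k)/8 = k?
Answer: -81/91006 ≈ -0.00089005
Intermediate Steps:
J(k) = -8*k
p(D, c) = D - 8*c
A(P) = -22 + P
A(p(5, 8))/91006 = (-22 + (5 - 8*8))/91006 = (-22 + (5 - 64))*(1/91006) = (-22 - 59)*(1/91006) = -81*1/91006 = -81/91006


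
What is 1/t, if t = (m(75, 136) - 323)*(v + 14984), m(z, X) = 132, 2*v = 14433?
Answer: -2/8480591 ≈ -2.3583e-7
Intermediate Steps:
v = 14433/2 (v = (½)*14433 = 14433/2 ≈ 7216.5)
t = -8480591/2 (t = (132 - 323)*(14433/2 + 14984) = -191*44401/2 = -8480591/2 ≈ -4.2403e+6)
1/t = 1/(-8480591/2) = -2/8480591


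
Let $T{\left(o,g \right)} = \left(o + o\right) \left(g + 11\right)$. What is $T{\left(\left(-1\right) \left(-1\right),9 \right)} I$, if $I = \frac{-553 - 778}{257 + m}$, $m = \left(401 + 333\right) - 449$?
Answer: $- \frac{26620}{271} \approx -98.229$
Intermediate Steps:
$m = 285$ ($m = 734 - 449 = 285$)
$T{\left(o,g \right)} = 2 o \left(11 + g\right)$
$I = - \frac{1331}{542}$ ($I = \frac{-553 - 778}{257 + 285} = - \frac{1331}{542} \approx -2.4557$)
$T{\left(\left(-1\right) \left(-1\right),9 \right)} I = 2 \left(\left(-1\right) \left(-1\right)\right) \left(11 + 9\right) \left(- \frac{1331}{542}\right) = 2 \cdot 1 \cdot 20 \left(- \frac{1331}{542}\right) = 40 \left(- \frac{1331}{542}\right) = - \frac{26620}{271}$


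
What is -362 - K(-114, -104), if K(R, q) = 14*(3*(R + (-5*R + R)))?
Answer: -14726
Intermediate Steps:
K(R, q) = -126*R (K(R, q) = 14*(3*(R - 4*R)) = 14*(3*(-3*R)) = 14*(-9*R) = -126*R)
-362 - K(-114, -104) = -362 - (-126)*(-114) = -362 - 1*14364 = -362 - 14364 = -14726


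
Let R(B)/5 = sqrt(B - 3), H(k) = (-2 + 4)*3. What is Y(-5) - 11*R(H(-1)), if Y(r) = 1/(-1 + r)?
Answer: -1/6 - 55*sqrt(3) ≈ -95.429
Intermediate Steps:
H(k) = 6 (H(k) = 2*3 = 6)
R(B) = 5*sqrt(-3 + B) (R(B) = 5*sqrt(B - 3) = 5*sqrt(-3 + B))
Y(-5) - 11*R(H(-1)) = 1/(-1 - 5) - 55*sqrt(-3 + 6) = 1/(-6) - 55*sqrt(3) = -1/6 - 55*sqrt(3)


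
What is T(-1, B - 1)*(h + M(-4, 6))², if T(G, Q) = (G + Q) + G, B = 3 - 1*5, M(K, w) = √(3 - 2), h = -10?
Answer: -405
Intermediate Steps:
M(K, w) = 1 (M(K, w) = √1 = 1)
B = -2 (B = 3 - 5 = -2)
T(G, Q) = Q + 2*G
T(-1, B - 1)*(h + M(-4, 6))² = ((-2 - 1) + 2*(-1))*(-10 + 1)² = (-3 - 2)*(-9)² = -5*81 = -405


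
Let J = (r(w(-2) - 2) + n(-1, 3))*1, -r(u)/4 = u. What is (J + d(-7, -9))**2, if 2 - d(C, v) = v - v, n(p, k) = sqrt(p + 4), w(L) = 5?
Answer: (-10 + sqrt(3))**2 ≈ 68.359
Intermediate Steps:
n(p, k) = sqrt(4 + p)
d(C, v) = 2 (d(C, v) = 2 - (v - v) = 2 - 1*0 = 2 + 0 = 2)
r(u) = -4*u
J = -12 + sqrt(3) (J = (-4*(5 - 2) + sqrt(4 - 1))*1 = (-4*3 + sqrt(3))*1 = (-12 + sqrt(3))*1 = -12 + sqrt(3) ≈ -10.268)
(J + d(-7, -9))**2 = ((-12 + sqrt(3)) + 2)**2 = (-10 + sqrt(3))**2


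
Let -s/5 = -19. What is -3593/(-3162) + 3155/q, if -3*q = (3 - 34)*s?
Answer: 261353/60078 ≈ 4.3502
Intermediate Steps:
s = 95 (s = -5*(-19) = 95)
q = 2945/3 (q = -(3 - 34)*95/3 = -(-31)*95/3 = -⅓*(-2945) = 2945/3 ≈ 981.67)
-3593/(-3162) + 3155/q = -3593/(-3162) + 3155/(2945/3) = -3593*(-1/3162) + 3155*(3/2945) = 3593/3162 + 1893/589 = 261353/60078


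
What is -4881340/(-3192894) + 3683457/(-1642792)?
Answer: -1870930726639/2622630360024 ≈ -0.71338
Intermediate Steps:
-4881340/(-3192894) + 3683457/(-1642792) = -4881340*(-1/3192894) + 3683457*(-1/1642792) = 2440670/1596447 - 3683457/1642792 = -1870930726639/2622630360024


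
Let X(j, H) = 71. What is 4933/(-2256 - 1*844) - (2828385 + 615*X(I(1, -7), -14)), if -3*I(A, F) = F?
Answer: -8903359933/3100 ≈ -2.8721e+6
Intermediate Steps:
I(A, F) = -F/3
4933/(-2256 - 1*844) - (2828385 + 615*X(I(1, -7), -14)) = 4933/(-2256 - 1*844) - 615/(1/(71 + 4599)) = 4933/(-2256 - 844) - 615/(1/4670) = 4933/(-3100) - 615/1/4670 = 4933*(-1/3100) - 615*4670 = -4933/3100 - 2872050 = -8903359933/3100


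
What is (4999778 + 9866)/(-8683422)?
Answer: -2504822/4341711 ≈ -0.57692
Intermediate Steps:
(4999778 + 9866)/(-8683422) = 5009644*(-1/8683422) = -2504822/4341711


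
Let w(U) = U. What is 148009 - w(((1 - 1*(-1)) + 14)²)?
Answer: 147753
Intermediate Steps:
148009 - w(((1 - 1*(-1)) + 14)²) = 148009 - ((1 - 1*(-1)) + 14)² = 148009 - ((1 + 1) + 14)² = 148009 - (2 + 14)² = 148009 - 1*16² = 148009 - 1*256 = 148009 - 256 = 147753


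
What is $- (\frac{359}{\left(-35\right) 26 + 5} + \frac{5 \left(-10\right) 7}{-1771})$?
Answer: $\frac{45577}{228965} \approx 0.19906$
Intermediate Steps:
$- (\frac{359}{\left(-35\right) 26 + 5} + \frac{5 \left(-10\right) 7}{-1771}) = - (\frac{359}{-910 + 5} + \left(-50\right) 7 \left(- \frac{1}{1771}\right)) = - (\frac{359}{-905} - - \frac{50}{253}) = - (359 \left(- \frac{1}{905}\right) + \frac{50}{253}) = - (- \frac{359}{905} + \frac{50}{253}) = \left(-1\right) \left(- \frac{45577}{228965}\right) = \frac{45577}{228965}$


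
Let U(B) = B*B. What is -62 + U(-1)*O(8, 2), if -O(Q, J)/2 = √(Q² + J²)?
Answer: -62 - 4*√17 ≈ -78.492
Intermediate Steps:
U(B) = B²
O(Q, J) = -2*√(J² + Q²) (O(Q, J) = -2*√(Q² + J²) = -2*√(J² + Q²))
-62 + U(-1)*O(8, 2) = -62 + (-1)²*(-2*√(2² + 8²)) = -62 + 1*(-2*√(4 + 64)) = -62 + 1*(-4*√17) = -62 - 4*√17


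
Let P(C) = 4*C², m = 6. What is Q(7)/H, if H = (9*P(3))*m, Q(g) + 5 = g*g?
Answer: 11/486 ≈ 0.022634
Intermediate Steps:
Q(g) = -5 + g² (Q(g) = -5 + g*g = -5 + g²)
H = 1944 (H = (9*(4*3²))*6 = (9*(4*9))*6 = (9*36)*6 = 324*6 = 1944)
Q(7)/H = (-5 + 7²)/1944 = (-5 + 49)*(1/1944) = 44*(1/1944) = 11/486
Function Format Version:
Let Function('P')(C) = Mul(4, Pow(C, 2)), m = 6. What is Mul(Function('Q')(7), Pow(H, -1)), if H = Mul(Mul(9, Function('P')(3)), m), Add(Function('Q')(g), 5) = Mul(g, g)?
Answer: Rational(11, 486) ≈ 0.022634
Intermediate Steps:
Function('Q')(g) = Add(-5, Pow(g, 2)) (Function('Q')(g) = Add(-5, Mul(g, g)) = Add(-5, Pow(g, 2)))
H = 1944 (H = Mul(Mul(9, Mul(4, Pow(3, 2))), 6) = Mul(Mul(9, Mul(4, 9)), 6) = Mul(Mul(9, 36), 6) = Mul(324, 6) = 1944)
Mul(Function('Q')(7), Pow(H, -1)) = Mul(Add(-5, Pow(7, 2)), Pow(1944, -1)) = Mul(Add(-5, 49), Rational(1, 1944)) = Mul(44, Rational(1, 1944)) = Rational(11, 486)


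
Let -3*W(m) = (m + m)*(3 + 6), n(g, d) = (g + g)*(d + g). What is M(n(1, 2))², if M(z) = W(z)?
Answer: 1296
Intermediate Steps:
n(g, d) = 2*g*(d + g) (n(g, d) = (2*g)*(d + g) = 2*g*(d + g))
W(m) = -6*m (W(m) = -(m + m)*(3 + 6)/3 = -2*m*9/3 = -6*m)
M(z) = -6*z
M(n(1, 2))² = (-12*(2 + 1))² = (-12*3)² = (-6*6)² = (-36)² = 1296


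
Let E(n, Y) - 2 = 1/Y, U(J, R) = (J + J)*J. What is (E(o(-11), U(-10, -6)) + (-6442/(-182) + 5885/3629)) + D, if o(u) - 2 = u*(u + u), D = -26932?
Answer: -1776222014961/66047800 ≈ -26893.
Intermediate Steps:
U(J, R) = 2*J² (U(J, R) = (2*J)*J = 2*J²)
o(u) = 2 + 2*u² (o(u) = 2 + u*(u + u) = 2 + u*(2*u) = 2 + 2*u²)
E(n, Y) = 2 + 1/Y
(E(o(-11), U(-10, -6)) + (-6442/(-182) + 5885/3629)) + D = ((2 + 1/(2*(-10)²)) + (-6442/(-182) + 5885/3629)) - 26932 = ((2 + 1/(2*100)) + (-6442*(-1/182) + 5885*(1/3629))) - 26932 = ((2 + 1/200) + (3221/91 + 5885/3629)) - 26932 = ((2 + 1/200) + 12224544/330239) - 26932 = (401/200 + 12224544/330239) - 26932 = 2577334639/66047800 - 26932 = -1776222014961/66047800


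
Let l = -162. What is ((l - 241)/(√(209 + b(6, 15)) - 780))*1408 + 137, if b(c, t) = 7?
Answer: 21912997/25341 + 141856*√6/25341 ≈ 878.44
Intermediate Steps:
((l - 241)/(√(209 + b(6, 15)) - 780))*1408 + 137 = ((-162 - 241)/(√(209 + 7) - 780))*1408 + 137 = -403/(√216 - 780)*1408 + 137 = -403/(6*√6 - 780)*1408 + 137 = -403/(-780 + 6*√6)*1408 + 137 = -567424/(-780 + 6*√6) + 137 = 137 - 567424/(-780 + 6*√6)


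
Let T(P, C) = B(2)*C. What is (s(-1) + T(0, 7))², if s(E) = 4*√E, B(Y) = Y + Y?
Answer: 768 + 224*I ≈ 768.0 + 224.0*I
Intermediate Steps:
B(Y) = 2*Y
T(P, C) = 4*C (T(P, C) = (2*2)*C = 4*C)
(s(-1) + T(0, 7))² = (4*√(-1) + 4*7)² = (4*I + 28)² = (28 + 4*I)²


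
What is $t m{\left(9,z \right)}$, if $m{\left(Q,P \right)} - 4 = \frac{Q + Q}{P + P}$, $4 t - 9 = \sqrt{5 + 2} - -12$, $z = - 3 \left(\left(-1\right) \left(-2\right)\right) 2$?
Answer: $\frac{273}{16} + \frac{13 \sqrt{7}}{16} \approx 19.212$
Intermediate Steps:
$z = -12$ ($z = \left(-3\right) 2 \cdot 2 = \left(-6\right) 2 = -12$)
$t = \frac{21}{4} + \frac{\sqrt{7}}{4}$ ($t = \frac{9}{4} + \frac{\sqrt{5 + 2} - -12}{4} = \frac{9}{4} + \frac{\sqrt{7} + 12}{4} = \frac{9}{4} + \frac{12 + \sqrt{7}}{4} = \frac{9}{4} + \left(3 + \frac{\sqrt{7}}{4}\right) = \frac{21}{4} + \frac{\sqrt{7}}{4} \approx 5.9114$)
$m{\left(Q,P \right)} = 4 + \frac{Q}{P}$ ($m{\left(Q,P \right)} = 4 + \frac{Q + Q}{P + P} = 4 + \frac{2 Q}{2 P} = 4 + 2 Q \frac{1}{2 P} = 4 + \frac{Q}{P}$)
$t m{\left(9,z \right)} = \left(\frac{21}{4} + \frac{\sqrt{7}}{4}\right) \left(4 + \frac{9}{-12}\right) = \left(\frac{21}{4} + \frac{\sqrt{7}}{4}\right) \left(4 + 9 \left(- \frac{1}{12}\right)\right) = \left(\frac{21}{4} + \frac{\sqrt{7}}{4}\right) \left(4 - \frac{3}{4}\right) = \left(\frac{21}{4} + \frac{\sqrt{7}}{4}\right) \frac{13}{4} = \frac{273}{16} + \frac{13 \sqrt{7}}{16}$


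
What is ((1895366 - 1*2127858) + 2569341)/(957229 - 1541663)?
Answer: -2336849/584434 ≈ -3.9985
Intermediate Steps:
((1895366 - 1*2127858) + 2569341)/(957229 - 1541663) = ((1895366 - 2127858) + 2569341)/(-584434) = (-232492 + 2569341)*(-1/584434) = 2336849*(-1/584434) = -2336849/584434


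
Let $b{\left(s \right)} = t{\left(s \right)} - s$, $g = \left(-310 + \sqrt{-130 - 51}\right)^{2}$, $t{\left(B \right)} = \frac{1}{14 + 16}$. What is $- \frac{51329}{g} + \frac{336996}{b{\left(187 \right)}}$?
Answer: $\frac{- 970017484081 i - 6268125600 \sqrt{181}}{5609 \left(620 \sqrt{181} + 95919 i\right)} \approx -1803.0 - 0.046186 i$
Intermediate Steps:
$t{\left(B \right)} = \frac{1}{30}$
$g = \left(-310 + i \sqrt{181}\right)^{2}$ ($g = \left(-310 + \sqrt{-181}\right)^{2} = \left(-310 + i \sqrt{181}\right)^{2} \approx 95919.0 - 8341.3 i$)
$b{\left(s \right)} = \frac{1}{30} - s$
$- \frac{51329}{g} + \frac{336996}{b{\left(187 \right)}} = - \frac{51329}{\left(310 - i \sqrt{181}\right)^{2}} + \frac{336996}{\frac{1}{30} - 187} = - \frac{51329}{\left(310 - i \sqrt{181}\right)^{2}} + \frac{336996}{- \frac{5609}{30}} = - \frac{51329}{\left(310 - i \sqrt{181}\right)^{2}} + 336996 \left(- \frac{30}{5609}\right) = - \frac{51329}{\left(310 - i \sqrt{181}\right)^{2}} - \frac{10109880}{5609} = - \frac{10109880}{5609} - \frac{51329}{\left(310 - i \sqrt{181}\right)^{2}}$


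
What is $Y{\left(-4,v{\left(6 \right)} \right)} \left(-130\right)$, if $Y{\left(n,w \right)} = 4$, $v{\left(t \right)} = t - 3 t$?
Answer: $-520$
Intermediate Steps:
$v{\left(t \right)} = - 2 t$
$Y{\left(-4,v{\left(6 \right)} \right)} \left(-130\right) = 4 \left(-130\right) = -520$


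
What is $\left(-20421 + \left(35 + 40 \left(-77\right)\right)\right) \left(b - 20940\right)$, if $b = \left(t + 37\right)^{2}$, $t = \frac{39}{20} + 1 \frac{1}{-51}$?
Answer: $\frac{79038069028609}{173400} \approx 4.5581 \cdot 10^{8}$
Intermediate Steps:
$t = \frac{1969}{1020}$ ($t = 39 \cdot \frac{1}{20} + 1 \left(- \frac{1}{51}\right) = \frac{39}{20} - \frac{1}{51} = \frac{1969}{1020} \approx 1.9304$)
$b = \frac{1576804681}{1040400}$ ($b = \left(\frac{1969}{1020} + 37\right)^{2} = \left(\frac{39709}{1020}\right)^{2} = \frac{1576804681}{1040400} \approx 1515.6$)
$\left(-20421 + \left(35 + 40 \left(-77\right)\right)\right) \left(b - 20940\right) = \left(-20421 + \left(35 + 40 \left(-77\right)\right)\right) \left(\frac{1576804681}{1040400} - 20940\right) = \left(-20421 + \left(35 - 3080\right)\right) \left(- \frac{20209171319}{1040400}\right) = \left(-20421 - 3045\right) \left(- \frac{20209171319}{1040400}\right) = \left(-23466\right) \left(- \frac{20209171319}{1040400}\right) = \frac{79038069028609}{173400}$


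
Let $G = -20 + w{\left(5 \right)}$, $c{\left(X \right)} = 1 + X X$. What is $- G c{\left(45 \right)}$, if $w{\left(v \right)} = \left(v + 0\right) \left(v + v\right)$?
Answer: $-60780$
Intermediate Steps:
$c{\left(X \right)} = 1 + X^{2}$
$w{\left(v \right)} = 2 v^{2}$ ($w{\left(v \right)} = v 2 v = 2 v^{2}$)
$G = 30$ ($G = -20 + 2 \cdot 5^{2} = -20 + 2 \cdot 25 = -20 + 50 = 30$)
$- G c{\left(45 \right)} = - 30 \left(1 + 45^{2}\right) = - 30 \left(1 + 2025\right) = - 30 \cdot 2026 = \left(-1\right) 60780 = -60780$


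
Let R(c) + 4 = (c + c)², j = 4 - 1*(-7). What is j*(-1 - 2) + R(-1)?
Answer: -33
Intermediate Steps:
j = 11 (j = 4 + 7 = 11)
R(c) = -4 + 4*c² (R(c) = -4 + (c + c)² = -4 + (2*c)² = -4 + 4*c²)
j*(-1 - 2) + R(-1) = 11*(-1 - 2) + (-4 + 4*(-1)²) = 11*(-3) + (-4 + 4*1) = -33 + (-4 + 4) = -33 + 0 = -33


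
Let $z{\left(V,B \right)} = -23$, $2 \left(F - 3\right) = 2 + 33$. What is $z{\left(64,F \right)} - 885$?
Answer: $-908$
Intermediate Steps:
$F = \frac{41}{2}$ ($F = 3 + \frac{2 + 33}{2} = 3 + \frac{1}{2} \cdot 35 = 3 + \frac{35}{2} = \frac{41}{2} \approx 20.5$)
$z{\left(64,F \right)} - 885 = -23 - 885 = -908$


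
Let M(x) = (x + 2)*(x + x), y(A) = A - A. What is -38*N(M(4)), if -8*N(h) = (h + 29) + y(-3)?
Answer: 1463/4 ≈ 365.75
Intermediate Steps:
y(A) = 0
M(x) = 2*x*(2 + x) (M(x) = (2 + x)*(2*x) = 2*x*(2 + x))
N(h) = -29/8 - h/8 (N(h) = -((h + 29) + 0)/8 = -((29 + h) + 0)/8 = -(29 + h)/8 = -29/8 - h/8)
-38*N(M(4)) = -38*(-29/8 - 4*(2 + 4)/4) = -38*(-29/8 - 4*6/4) = -38*(-29/8 - ⅛*48) = -38*(-29/8 - 6) = -38*(-77/8) = 1463/4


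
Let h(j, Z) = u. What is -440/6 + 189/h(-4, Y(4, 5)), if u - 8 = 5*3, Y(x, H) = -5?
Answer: -4493/69 ≈ -65.116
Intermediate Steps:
u = 23 (u = 8 + 5*3 = 8 + 15 = 23)
h(j, Z) = 23
-440/6 + 189/h(-4, Y(4, 5)) = -440/6 + 189/23 = -440*⅙ + 189*(1/23) = -220/3 + 189/23 = -4493/69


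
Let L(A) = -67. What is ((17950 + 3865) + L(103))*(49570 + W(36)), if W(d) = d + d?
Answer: 1079614216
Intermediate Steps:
W(d) = 2*d
((17950 + 3865) + L(103))*(49570 + W(36)) = ((17950 + 3865) - 67)*(49570 + 2*36) = (21815 - 67)*(49570 + 72) = 21748*49642 = 1079614216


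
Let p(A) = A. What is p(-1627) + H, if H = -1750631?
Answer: -1752258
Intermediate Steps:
p(-1627) + H = -1627 - 1750631 = -1752258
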